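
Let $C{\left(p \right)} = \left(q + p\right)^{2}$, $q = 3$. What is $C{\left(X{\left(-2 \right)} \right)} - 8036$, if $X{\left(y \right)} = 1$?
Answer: $-8020$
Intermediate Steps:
$C{\left(p \right)} = \left(3 + p\right)^{2}$
$C{\left(X{\left(-2 \right)} \right)} - 8036 = \left(3 + 1\right)^{2} - 8036 = 4^{2} - 8036 = 16 - 8036 = -8020$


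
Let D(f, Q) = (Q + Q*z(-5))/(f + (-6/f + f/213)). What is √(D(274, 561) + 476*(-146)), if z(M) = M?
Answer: 2*I*√1121118373751170039/8032493 ≈ 263.64*I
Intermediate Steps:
D(f, Q) = -4*Q/(-6/f + 214*f/213) (D(f, Q) = (Q + Q*(-5))/(f + (-6/f + f/213)) = (Q - 5*Q)/(f + (-6/f + f*(1/213))) = (-4*Q)/(f + (-6/f + f/213)) = (-4*Q)/(-6/f + 214*f/213) = -4*Q/(-6/f + 214*f/213))
√(D(274, 561) + 476*(-146)) = √(-426*561*274/(-639 + 107*274²) + 476*(-146)) = √(-426*561*274/(-639 + 107*75076) - 69496) = √(-426*561*274/(-639 + 8033132) - 69496) = √(-426*561*274/8032493 - 69496) = √(-426*561*274*1/8032493 - 69496) = √(-65482164/8032493 - 69496) = √(-558291615692/8032493) = 2*I*√1121118373751170039/8032493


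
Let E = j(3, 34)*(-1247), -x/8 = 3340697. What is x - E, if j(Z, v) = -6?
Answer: -26733058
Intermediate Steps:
x = -26725576 (x = -8*3340697 = -26725576)
E = 7482 (E = -6*(-1247) = 7482)
x - E = -26725576 - 1*7482 = -26725576 - 7482 = -26733058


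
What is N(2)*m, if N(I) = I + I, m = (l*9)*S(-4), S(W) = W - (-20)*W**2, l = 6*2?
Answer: 136512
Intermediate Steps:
l = 12
S(W) = W + 20*W**2
m = 34128 (m = (12*9)*(-4*(1 + 20*(-4))) = 108*(-4*(1 - 80)) = 108*(-4*(-79)) = 108*316 = 34128)
N(I) = 2*I
N(2)*m = (2*2)*34128 = 4*34128 = 136512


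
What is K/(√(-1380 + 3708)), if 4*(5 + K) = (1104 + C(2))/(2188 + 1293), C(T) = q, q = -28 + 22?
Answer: -34261*√582/8103768 ≈ -0.10199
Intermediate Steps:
q = -6
C(T) = -6
K = -34261/6962 (K = -5 + ((1104 - 6)/(2188 + 1293))/4 = -5 + (1098/3481)/4 = -5 + (1098*(1/3481))/4 = -5 + (¼)*(1098/3481) = -5 + 549/6962 = -34261/6962 ≈ -4.9211)
K/(√(-1380 + 3708)) = -34261/(6962*√(-1380 + 3708)) = -34261*√582/1164/6962 = -34261*√582/8103768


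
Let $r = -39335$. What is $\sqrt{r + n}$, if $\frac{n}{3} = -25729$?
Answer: $7 i \sqrt{2378} \approx 341.35 i$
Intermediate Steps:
$n = -77187$ ($n = 3 \left(-25729\right) = -77187$)
$\sqrt{r + n} = \sqrt{-39335 - 77187} = \sqrt{-116522} = 7 i \sqrt{2378}$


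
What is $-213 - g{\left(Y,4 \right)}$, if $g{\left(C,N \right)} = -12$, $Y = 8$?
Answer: $-201$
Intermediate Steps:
$-213 - g{\left(Y,4 \right)} = -213 - -12 = -213 + 12 = -201$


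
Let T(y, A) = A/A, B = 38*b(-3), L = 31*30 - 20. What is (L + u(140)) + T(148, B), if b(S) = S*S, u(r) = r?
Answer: 1051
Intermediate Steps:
L = 910 (L = 930 - 20 = 910)
b(S) = S²
B = 342 (B = 38*(-3)² = 38*9 = 342)
T(y, A) = 1
(L + u(140)) + T(148, B) = (910 + 140) + 1 = 1050 + 1 = 1051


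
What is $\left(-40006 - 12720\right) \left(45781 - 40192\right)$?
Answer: $-294685614$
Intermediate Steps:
$\left(-40006 - 12720\right) \left(45781 - 40192\right) = \left(-52726\right) 5589 = -294685614$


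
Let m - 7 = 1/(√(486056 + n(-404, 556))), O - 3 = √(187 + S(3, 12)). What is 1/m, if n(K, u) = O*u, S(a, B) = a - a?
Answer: 1/(7 + (487724 + 556*√187)^(-½)) ≈ 0.14283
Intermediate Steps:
S(a, B) = 0
O = 3 + √187 (O = 3 + √(187 + 0) = 3 + √187 ≈ 16.675)
n(K, u) = u*(3 + √187) (n(K, u) = (3 + √187)*u = u*(3 + √187))
m = 7 + (487724 + 556*√187)^(-½) (m = 7 + 1/(√(486056 + 556*(3 + √187))) = 7 + 1/(√(486056 + (1668 + 556*√187))) = 7 + 1/(√(487724 + 556*√187)) = 7 + (487724 + 556*√187)^(-½) ≈ 7.0014)
1/m = 1/(7 + 1/(2*√(121931 + 139*√187)))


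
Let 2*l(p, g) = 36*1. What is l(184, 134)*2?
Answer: 36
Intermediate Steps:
l(p, g) = 18 (l(p, g) = (36*1)/2 = (1/2)*36 = 18)
l(184, 134)*2 = 18*2 = 36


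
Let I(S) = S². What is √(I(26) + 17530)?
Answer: √18206 ≈ 134.93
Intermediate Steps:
√(I(26) + 17530) = √(26² + 17530) = √(676 + 17530) = √18206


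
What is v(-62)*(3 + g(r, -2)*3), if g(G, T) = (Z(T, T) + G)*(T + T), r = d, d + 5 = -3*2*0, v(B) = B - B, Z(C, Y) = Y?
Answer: 0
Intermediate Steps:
v(B) = 0
d = -5 (d = -5 - 3*2*0 = -5 - 6*0 = -5 + 0 = -5)
r = -5
g(G, T) = 2*T*(G + T) (g(G, T) = (T + G)*(T + T) = (G + T)*(2*T) = 2*T*(G + T))
v(-62)*(3 + g(r, -2)*3) = 0*(3 + (2*(-2)*(-5 - 2))*3) = 0*(3 + (2*(-2)*(-7))*3) = 0*(3 + 28*3) = 0*(3 + 84) = 0*87 = 0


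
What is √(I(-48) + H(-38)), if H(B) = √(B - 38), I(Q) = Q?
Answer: √(-48 + 2*I*√19) ≈ 0.6266 + 6.9565*I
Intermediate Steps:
H(B) = √(-38 + B)
√(I(-48) + H(-38)) = √(-48 + √(-38 - 38)) = √(-48 + √(-76)) = √(-48 + 2*I*√19)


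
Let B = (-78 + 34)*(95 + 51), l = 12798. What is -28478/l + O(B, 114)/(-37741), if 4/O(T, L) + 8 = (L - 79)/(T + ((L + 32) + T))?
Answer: -748305786809/336290275233 ≈ -2.2252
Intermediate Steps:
B = -6424 (B = -44*146 = -6424)
O(T, L) = 4/(-8 + (-79 + L)/(32 + L + 2*T)) (O(T, L) = 4/(-8 + (L - 79)/(T + ((L + 32) + T))) = 4/(-8 + (-79 + L)/(T + ((32 + L) + T))) = 4/(-8 + (-79 + L)/(T + (32 + L + T))) = 4/(-8 + (-79 + L)/(32 + L + 2*T)))
-28478/l + O(B, 114)/(-37741) = -28478/12798 + (4*(-32 - 1*114 - 2*(-6424))/(335 + 7*114 + 16*(-6424)))/(-37741) = -28478*1/12798 + (4*(-32 - 114 + 12848)/(335 + 798 - 102784))*(-1/37741) = -14239/6399 + (4*12702/(-101651))*(-1/37741) = -14239/6399 + (4*(-1/101651)*12702)*(-1/37741) = -14239/6399 - 50808/101651*(-1/37741) = -14239/6399 + 696/52553567 = -748305786809/336290275233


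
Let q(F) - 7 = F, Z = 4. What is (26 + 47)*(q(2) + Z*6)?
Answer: 2409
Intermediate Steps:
q(F) = 7 + F
(26 + 47)*(q(2) + Z*6) = (26 + 47)*((7 + 2) + 4*6) = 73*(9 + 24) = 73*33 = 2409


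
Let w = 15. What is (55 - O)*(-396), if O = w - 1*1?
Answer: -16236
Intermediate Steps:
O = 14 (O = 15 - 1*1 = 15 - 1 = 14)
(55 - O)*(-396) = (55 - 1*14)*(-396) = (55 - 14)*(-396) = 41*(-396) = -16236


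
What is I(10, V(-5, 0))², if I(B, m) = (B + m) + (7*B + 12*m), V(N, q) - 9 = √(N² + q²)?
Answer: 68644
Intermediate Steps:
V(N, q) = 9 + √(N² + q²)
I(B, m) = 8*B + 13*m
I(10, V(-5, 0))² = (8*10 + 13*(9 + √((-5)² + 0²)))² = (80 + 13*(9 + √(25 + 0)))² = (80 + 13*(9 + √25))² = (80 + 13*(9 + 5))² = (80 + 13*14)² = (80 + 182)² = 262² = 68644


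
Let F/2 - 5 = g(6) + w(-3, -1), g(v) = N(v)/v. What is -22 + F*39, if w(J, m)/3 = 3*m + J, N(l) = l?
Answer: -958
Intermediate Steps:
w(J, m) = 3*J + 9*m (w(J, m) = 3*(3*m + J) = 3*(J + 3*m) = 3*J + 9*m)
g(v) = 1 (g(v) = v/v = 1)
F = -24 (F = 10 + 2*(1 + (3*(-3) + 9*(-1))) = 10 + 2*(1 + (-9 - 9)) = 10 + 2*(1 - 18) = 10 + 2*(-17) = 10 - 34 = -24)
-22 + F*39 = -22 - 24*39 = -22 - 936 = -958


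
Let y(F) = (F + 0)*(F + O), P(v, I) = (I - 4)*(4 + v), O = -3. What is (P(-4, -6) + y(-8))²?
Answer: 7744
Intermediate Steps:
P(v, I) = (-4 + I)*(4 + v)
y(F) = F*(-3 + F) (y(F) = (F + 0)*(F - 3) = F*(-3 + F))
(P(-4, -6) + y(-8))² = ((-16 - 4*(-4) + 4*(-6) - 6*(-4)) - 8*(-3 - 8))² = ((-16 + 16 - 24 + 24) - 8*(-11))² = (0 + 88)² = 88² = 7744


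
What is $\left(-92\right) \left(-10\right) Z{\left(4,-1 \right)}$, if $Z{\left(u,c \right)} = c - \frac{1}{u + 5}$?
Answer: $- \frac{9200}{9} \approx -1022.2$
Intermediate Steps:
$Z{\left(u,c \right)} = c - \frac{1}{5 + u}$
$\left(-92\right) \left(-10\right) Z{\left(4,-1 \right)} = \left(-92\right) \left(-10\right) \frac{-1 + 5 \left(-1\right) - 4}{5 + 4} = 920 \frac{-1 - 5 - 4}{9} = 920 \cdot \frac{1}{9} \left(-10\right) = 920 \left(- \frac{10}{9}\right) = - \frac{9200}{9}$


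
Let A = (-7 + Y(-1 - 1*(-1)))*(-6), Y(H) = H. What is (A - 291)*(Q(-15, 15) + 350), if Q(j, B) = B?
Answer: -90885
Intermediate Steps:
A = 42 (A = (-7 + (-1 - 1*(-1)))*(-6) = (-7 + (-1 + 1))*(-6) = (-7 + 0)*(-6) = -7*(-6) = 42)
(A - 291)*(Q(-15, 15) + 350) = (42 - 291)*(15 + 350) = -249*365 = -90885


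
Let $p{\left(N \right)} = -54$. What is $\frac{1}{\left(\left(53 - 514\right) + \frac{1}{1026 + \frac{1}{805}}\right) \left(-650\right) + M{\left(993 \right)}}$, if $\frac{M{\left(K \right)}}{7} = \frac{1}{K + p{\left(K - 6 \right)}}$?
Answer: $\frac{775549209}{232392834926617} \approx 3.3372 \cdot 10^{-6}$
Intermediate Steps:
$M{\left(K \right)} = \frac{7}{-54 + K}$ ($M{\left(K \right)} = \frac{7}{K - 54} = \frac{7}{-54 + K}$)
$\frac{1}{\left(\left(53 - 514\right) + \frac{1}{1026 + \frac{1}{805}}\right) \left(-650\right) + M{\left(993 \right)}} = \frac{1}{\left(\left(53 - 514\right) + \frac{1}{1026 + \frac{1}{805}}\right) \left(-650\right) + \frac{7}{-54 + 993}} = \frac{1}{\left(\left(53 - 514\right) + \frac{1}{1026 + \frac{1}{805}}\right) \left(-650\right) + \frac{7}{939}} = \frac{1}{\left(-461 + \frac{1}{\frac{825931}{805}}\right) \left(-650\right) + 7 \cdot \frac{1}{939}} = \frac{1}{\left(-461 + \frac{805}{825931}\right) \left(-650\right) + \frac{7}{939}} = \frac{1}{\left(- \frac{380753386}{825931}\right) \left(-650\right) + \frac{7}{939}} = \frac{1}{\frac{247489700900}{825931} + \frac{7}{939}} = \frac{1}{\frac{232392834926617}{775549209}} = \frac{775549209}{232392834926617}$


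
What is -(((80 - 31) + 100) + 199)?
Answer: -348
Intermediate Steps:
-(((80 - 31) + 100) + 199) = -((49 + 100) + 199) = -(149 + 199) = -1*348 = -348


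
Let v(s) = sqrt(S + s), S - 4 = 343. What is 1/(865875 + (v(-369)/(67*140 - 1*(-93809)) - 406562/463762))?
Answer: 1466679417502343062219013/1269959754849382057866632514421 - 32830464576541*I*sqrt(22)/2539919509698764115733265028842 ≈ 1.1549e-6 - 6.0627e-17*I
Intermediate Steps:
S = 347 (S = 4 + 343 = 347)
v(s) = sqrt(347 + s)
1/(865875 + (v(-369)/(67*140 - 1*(-93809)) - 406562/463762)) = 1/(865875 + (sqrt(347 - 369)/(67*140 - 1*(-93809)) - 406562/463762)) = 1/(865875 + (sqrt(-22)/(9380 + 93809) - 406562*1/463762)) = 1/(865875 + ((I*sqrt(22))/103189 - 15637/17837)) = 1/(865875 + ((I*sqrt(22))*(1/103189) - 15637/17837)) = 1/(865875 + (I*sqrt(22)/103189 - 15637/17837)) = 1/(865875 + (-15637/17837 + I*sqrt(22)/103189)) = 1/(15444596738/17837 + I*sqrt(22)/103189)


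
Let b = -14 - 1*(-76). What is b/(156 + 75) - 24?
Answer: -5482/231 ≈ -23.732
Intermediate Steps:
b = 62 (b = -14 + 76 = 62)
b/(156 + 75) - 24 = 62/(156 + 75) - 24 = 62/231 - 24 = -5482/231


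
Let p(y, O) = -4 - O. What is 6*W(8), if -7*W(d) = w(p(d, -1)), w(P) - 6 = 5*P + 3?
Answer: 36/7 ≈ 5.1429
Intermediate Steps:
w(P) = 9 + 5*P (w(P) = 6 + (5*P + 3) = 6 + (3 + 5*P) = 9 + 5*P)
W(d) = 6/7 (W(d) = -(9 + 5*(-4 - 1*(-1)))/7 = -(9 + 5*(-4 + 1))/7 = -(9 + 5*(-3))/7 = -(9 - 15)/7 = -1/7*(-6) = 6/7)
6*W(8) = 6*(6/7) = 36/7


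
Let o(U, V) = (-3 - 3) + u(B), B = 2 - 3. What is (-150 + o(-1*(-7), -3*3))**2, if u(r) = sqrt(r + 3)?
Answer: (156 - sqrt(2))**2 ≈ 23897.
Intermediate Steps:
B = -1
u(r) = sqrt(3 + r)
o(U, V) = -6 + sqrt(2) (o(U, V) = (-3 - 3) + sqrt(3 - 1) = -6 + sqrt(2))
(-150 + o(-1*(-7), -3*3))**2 = (-150 + (-6 + sqrt(2)))**2 = (-156 + sqrt(2))**2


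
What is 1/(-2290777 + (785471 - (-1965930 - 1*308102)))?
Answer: 1/768726 ≈ 1.3009e-6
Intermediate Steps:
1/(-2290777 + (785471 - (-1965930 - 1*308102))) = 1/(-2290777 + (785471 - (-1965930 - 308102))) = 1/(-2290777 + (785471 - 1*(-2274032))) = 1/(-2290777 + (785471 + 2274032)) = 1/(-2290777 + 3059503) = 1/768726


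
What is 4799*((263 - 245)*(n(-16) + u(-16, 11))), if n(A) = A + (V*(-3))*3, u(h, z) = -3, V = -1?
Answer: -863820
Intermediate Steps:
n(A) = 9 + A (n(A) = A - 1*(-3)*3 = A + 3*3 = A + 9 = 9 + A)
4799*((263 - 245)*(n(-16) + u(-16, 11))) = 4799*((263 - 245)*((9 - 16) - 3)) = 4799*(18*(-7 - 3)) = 4799*(18*(-10)) = 4799*(-180) = -863820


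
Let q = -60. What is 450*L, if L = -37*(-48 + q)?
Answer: 1798200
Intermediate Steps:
L = 3996 (L = -37*(-48 - 60) = -37*(-108) = 3996)
450*L = 450*3996 = 1798200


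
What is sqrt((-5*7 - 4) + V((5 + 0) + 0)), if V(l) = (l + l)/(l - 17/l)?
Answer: I*sqrt(131)/2 ≈ 5.7228*I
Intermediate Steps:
V(l) = 2*l/(l - 17/l) (V(l) = (2*l)/(l - 17/l) = 2*l/(l - 17/l))
sqrt((-5*7 - 4) + V((5 + 0) + 0)) = sqrt((-5*7 - 4) + 2*((5 + 0) + 0)**2/(-17 + ((5 + 0) + 0)**2)) = sqrt((-35 - 4) + 2*(5 + 0)**2/(-17 + (5 + 0)**2)) = sqrt(-39 + 2*5**2/(-17 + 5**2)) = sqrt(-39 + 2*25/(-17 + 25)) = sqrt(-39 + 2*25/8) = sqrt(-39 + 2*25*(1/8)) = sqrt(-39 + 25/4) = sqrt(-131/4) = I*sqrt(131)/2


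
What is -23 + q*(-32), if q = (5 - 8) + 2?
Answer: 9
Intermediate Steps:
q = -1 (q = -3 + 2 = -1)
-23 + q*(-32) = -23 - 1*(-32) = -23 + 32 = 9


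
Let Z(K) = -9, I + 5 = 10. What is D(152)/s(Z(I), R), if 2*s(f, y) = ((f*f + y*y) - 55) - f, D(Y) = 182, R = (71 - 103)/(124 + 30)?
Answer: 2158156/207771 ≈ 10.387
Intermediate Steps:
I = 5 (I = -5 + 10 = 5)
R = -16/77 (R = -32/154 = -32*1/154 = -16/77 ≈ -0.20779)
s(f, y) = -55/2 + f²/2 + y²/2 - f/2 (s(f, y) = (((f*f + y*y) - 55) - f)/2 = (((f² + y²) - 55) - f)/2 = ((-55 + f² + y²) - f)/2 = (-55 + f² + y² - f)/2 = -55/2 + f²/2 + y²/2 - f/2)
D(152)/s(Z(I), R) = 182/(-55/2 + (½)*(-9)² + (-16/77)²/2 - ½*(-9)) = 182/(-55/2 + (½)*81 + (½)*(256/5929) + 9/2) = 182/(-55/2 + 81/2 + 128/5929 + 9/2) = 182/(207771/11858) = 182*(11858/207771) = 2158156/207771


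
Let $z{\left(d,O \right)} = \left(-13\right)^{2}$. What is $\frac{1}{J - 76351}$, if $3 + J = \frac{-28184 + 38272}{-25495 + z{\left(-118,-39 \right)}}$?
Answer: $- \frac{12663}{966875746} \approx -1.3097 \cdot 10^{-5}$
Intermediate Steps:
$z{\left(d,O \right)} = 169$
$J = - \frac{43033}{12663}$ ($J = -3 + \frac{-28184 + 38272}{-25495 + 169} = -3 + \frac{10088}{-25326} = -3 + 10088 \left(- \frac{1}{25326}\right) = -3 - \frac{5044}{12663} = - \frac{43033}{12663} \approx -3.3983$)
$\frac{1}{J - 76351} = \frac{1}{- \frac{43033}{12663} - 76351} = \frac{1}{- \frac{966875746}{12663}} = - \frac{12663}{966875746}$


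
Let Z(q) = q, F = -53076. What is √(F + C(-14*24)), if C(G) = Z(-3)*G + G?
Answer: 2*I*√13101 ≈ 228.92*I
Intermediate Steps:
C(G) = -2*G (C(G) = -3*G + G = -2*G)
√(F + C(-14*24)) = √(-53076 - (-28)*24) = √(-53076 - 2*(-336)) = √(-53076 + 672) = √(-52404) = 2*I*√13101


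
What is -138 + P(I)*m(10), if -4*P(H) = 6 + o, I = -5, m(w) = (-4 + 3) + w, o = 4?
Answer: -321/2 ≈ -160.50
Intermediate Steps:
m(w) = -1 + w
P(H) = -5/2 (P(H) = -(6 + 4)/4 = -¼*10 = -5/2)
-138 + P(I)*m(10) = -138 - 5*(-1 + 10)/2 = -138 - 5/2*9 = -138 - 45/2 = -321/2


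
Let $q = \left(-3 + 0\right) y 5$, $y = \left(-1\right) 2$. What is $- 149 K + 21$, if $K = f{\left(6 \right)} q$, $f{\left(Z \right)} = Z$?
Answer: $-26799$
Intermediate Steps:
$y = -2$
$q = 30$ ($q = \left(-3 + 0\right) \left(-2\right) 5 = \left(-3\right) \left(-2\right) 5 = 6 \cdot 5 = 30$)
$K = 180$ ($K = 6 \cdot 30 = 180$)
$- 149 K + 21 = \left(-149\right) 180 + 21 = -26820 + 21 = -26799$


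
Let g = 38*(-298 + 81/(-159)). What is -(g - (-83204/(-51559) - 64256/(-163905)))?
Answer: 5081489146834582/447891228435 ≈ 11345.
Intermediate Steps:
g = -601198/53 (g = 38*(-298 + 81*(-1/159)) = 38*(-298 - 27/53) = 38*(-15821/53) = -601198/53 ≈ -11343.)
-(g - (-83204/(-51559) - 64256/(-163905))) = -(-601198/53 - (-83204/(-51559) - 64256/(-163905))) = -(-601198/53 - (-83204*(-1/51559) - 64256*(-1/163905))) = -(-601198/53 - (83204/51559 + 64256/163905)) = -(-601198/53 - 1*16950526724/8450777895) = -(-601198/53 - 16950526724/8450777895) = -1*(-5081489146834582/447891228435) = 5081489146834582/447891228435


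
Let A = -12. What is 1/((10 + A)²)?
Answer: ¼ ≈ 0.25000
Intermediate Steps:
1/((10 + A)²) = 1/((10 - 12)²) = 1/((-2)²) = 1/4 = ¼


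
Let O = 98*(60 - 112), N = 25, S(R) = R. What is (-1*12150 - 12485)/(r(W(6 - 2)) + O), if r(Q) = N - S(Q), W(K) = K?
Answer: 4927/1015 ≈ 4.8542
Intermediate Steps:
O = -5096 (O = 98*(-52) = -5096)
r(Q) = 25 - Q
(-1*12150 - 12485)/(r(W(6 - 2)) + O) = (-1*12150 - 12485)/((25 - (6 - 2)) - 5096) = (-12150 - 12485)/((25 - 1*4) - 5096) = -24635/((25 - 4) - 5096) = -24635/(21 - 5096) = -24635/(-5075) = -24635*(-1/5075) = 4927/1015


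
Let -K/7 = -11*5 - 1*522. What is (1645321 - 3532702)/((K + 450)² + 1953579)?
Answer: -1887381/22104700 ≈ -0.085384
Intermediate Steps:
K = 4039 (K = -7*(-11*5 - 1*522) = -7*(-55 - 522) = -7*(-577) = 4039)
(1645321 - 3532702)/((K + 450)² + 1953579) = (1645321 - 3532702)/((4039 + 450)² + 1953579) = -1887381/(4489² + 1953579) = -1887381/(20151121 + 1953579) = -1887381/22104700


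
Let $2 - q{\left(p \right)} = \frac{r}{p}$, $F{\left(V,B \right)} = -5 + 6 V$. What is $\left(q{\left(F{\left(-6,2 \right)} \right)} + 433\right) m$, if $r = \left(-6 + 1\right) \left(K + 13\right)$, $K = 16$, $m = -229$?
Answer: $- \frac{4051010}{41} \approx -98805.0$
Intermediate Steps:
$r = -145$ ($r = \left(-6 + 1\right) \left(16 + 13\right) = \left(-5\right) 29 = -145$)
$q{\left(p \right)} = 2 + \frac{145}{p}$ ($q{\left(p \right)} = 2 - - \frac{145}{p} = 2 + \frac{145}{p}$)
$\left(q{\left(F{\left(-6,2 \right)} \right)} + 433\right) m = \left(\left(2 + \frac{145}{-5 + 6 \left(-6\right)}\right) + 433\right) \left(-229\right) = \left(\left(2 + \frac{145}{-5 - 36}\right) + 433\right) \left(-229\right) = \left(\left(2 + \frac{145}{-41}\right) + 433\right) \left(-229\right) = \left(\left(2 + 145 \left(- \frac{1}{41}\right)\right) + 433\right) \left(-229\right) = \left(\left(2 - \frac{145}{41}\right) + 433\right) \left(-229\right) = \left(- \frac{63}{41} + 433\right) \left(-229\right) = \frac{17690}{41} \left(-229\right) = - \frac{4051010}{41}$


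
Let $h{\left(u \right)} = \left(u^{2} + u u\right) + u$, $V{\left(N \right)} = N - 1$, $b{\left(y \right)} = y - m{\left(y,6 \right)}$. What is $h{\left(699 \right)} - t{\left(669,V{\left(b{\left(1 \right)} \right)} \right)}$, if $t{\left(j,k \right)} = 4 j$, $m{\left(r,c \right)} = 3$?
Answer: $975225$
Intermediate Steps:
$b{\left(y \right)} = -3 + y$ ($b{\left(y \right)} = y - 3 = -3 + y$)
$V{\left(N \right)} = -1 + N$ ($V{\left(N \right)} = N - 1 = -1 + N$)
$h{\left(u \right)} = u + 2 u^{2}$ ($h{\left(u \right)} = \left(u^{2} + u^{2}\right) + u = 2 u^{2} + u = u + 2 u^{2}$)
$h{\left(699 \right)} - t{\left(669,V{\left(b{\left(1 \right)} \right)} \right)} = 699 \left(1 + 2 \cdot 699\right) - 4 \cdot 669 = 699 \left(1 + 1398\right) - 2676 = 699 \cdot 1399 - 2676 = 977901 - 2676 = 975225$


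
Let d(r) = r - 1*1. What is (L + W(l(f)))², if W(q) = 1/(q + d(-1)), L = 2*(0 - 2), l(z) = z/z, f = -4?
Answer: 25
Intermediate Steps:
d(r) = -1 + r (d(r) = r - 1 = -1 + r)
l(z) = 1
L = -4 (L = 2*(-2) = -4)
W(q) = 1/(-2 + q) (W(q) = 1/(q + (-1 - 1)) = 1/(q - 2) = 1/(-2 + q))
(L + W(l(f)))² = (-4 + 1/(-2 + 1))² = (-4 + 1/(-1))² = (-4 - 1)² = (-5)² = 25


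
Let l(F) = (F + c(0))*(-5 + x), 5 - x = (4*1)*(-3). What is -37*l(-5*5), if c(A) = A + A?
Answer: 11100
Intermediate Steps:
c(A) = 2*A
x = 17 (x = 5 - 4*1*(-3) = 5 - 4*(-3) = 5 - 1*(-12) = 5 + 12 = 17)
l(F) = 12*F (l(F) = (F + 2*0)*(-5 + 17) = (F + 0)*12 = F*12 = 12*F)
-37*l(-5*5) = -444*(-5*5) = -444*(-25) = -37*(-300) = 11100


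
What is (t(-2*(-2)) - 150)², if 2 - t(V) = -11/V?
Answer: 337561/16 ≈ 21098.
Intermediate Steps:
t(V) = 2 + 11/V (t(V) = 2 - (-11)/V = 2 + 11/V)
(t(-2*(-2)) - 150)² = ((2 + 11/((-2*(-2)))) - 150)² = ((2 + 11/4) - 150)² = (19/4 - 150)² = (-581/4)² = 337561/16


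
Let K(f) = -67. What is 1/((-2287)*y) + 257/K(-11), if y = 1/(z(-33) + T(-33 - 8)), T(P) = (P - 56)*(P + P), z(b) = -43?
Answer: -1117796/153229 ≈ -7.2949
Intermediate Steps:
T(P) = 2*P*(-56 + P) (T(P) = (-56 + P)*(2*P) = 2*P*(-56 + P))
y = 1/7911 (y = 1/(-43 + 2*(-33 - 8)*(-56 + (-33 - 8))) = 1/(-43 + 2*(-41)*(-56 - 41)) = 1/(-43 + 2*(-41)*(-97)) = 1/(-43 + 7954) = 1/7911 ≈ 0.00012641)
1/((-2287)*y) + 257/K(-11) = 1/((-2287)*(1/7911)) + 257/(-67) = -1/2287*7911 + 257*(-1/67) = -7911/2287 - 257/67 = -1117796/153229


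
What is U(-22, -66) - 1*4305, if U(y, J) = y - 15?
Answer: -4342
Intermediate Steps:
U(y, J) = -15 + y
U(-22, -66) - 1*4305 = (-15 - 22) - 1*4305 = -37 - 4305 = -4342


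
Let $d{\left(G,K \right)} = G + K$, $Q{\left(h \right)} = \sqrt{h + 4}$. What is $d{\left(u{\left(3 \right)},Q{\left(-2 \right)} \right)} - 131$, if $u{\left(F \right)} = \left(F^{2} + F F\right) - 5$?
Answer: $-118 + \sqrt{2} \approx -116.59$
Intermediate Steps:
$Q{\left(h \right)} = \sqrt{4 + h}$
$u{\left(F \right)} = -5 + 2 F^{2}$ ($u{\left(F \right)} = \left(F^{2} + F^{2}\right) - 5 = 2 F^{2} - 5 = -5 + 2 F^{2}$)
$d{\left(u{\left(3 \right)},Q{\left(-2 \right)} \right)} - 131 = \left(\left(-5 + 2 \cdot 3^{2}\right) + \sqrt{4 - 2}\right) - 131 = \left(\left(-5 + 2 \cdot 9\right) + \sqrt{2}\right) - 131 = \left(\left(-5 + 18\right) + \sqrt{2}\right) - 131 = \left(13 + \sqrt{2}\right) - 131 = -118 + \sqrt{2}$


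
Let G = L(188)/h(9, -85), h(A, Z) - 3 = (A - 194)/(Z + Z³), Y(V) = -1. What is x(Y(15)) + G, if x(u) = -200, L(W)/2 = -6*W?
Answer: -350844152/368563 ≈ -951.92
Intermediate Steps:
h(A, Z) = 3 + (-194 + A)/(Z + Z³) (h(A, Z) = 3 + (A - 194)/(Z + Z³) = 3 + (-194 + A)/(Z + Z³))
L(W) = -12*W (L(W) = 2*(-6*W) = -12*W)
G = -277131552/368563 (G = (-12*188)/(((-194 + 9 + 3*(-85) + 3*(-85)³)/(-85 + (-85)³))) = -2256*(-85 - 614125)/(-194 + 9 - 255 + 3*(-614125)) = -2256*(-614210/(-194 + 9 - 255 - 1842375)) = -2256/((-1/614210*(-1842815))) = -2256/368563/122842 = -2256*122842/368563 = -277131552/368563 ≈ -751.92)
x(Y(15)) + G = -200 - 277131552/368563 = -350844152/368563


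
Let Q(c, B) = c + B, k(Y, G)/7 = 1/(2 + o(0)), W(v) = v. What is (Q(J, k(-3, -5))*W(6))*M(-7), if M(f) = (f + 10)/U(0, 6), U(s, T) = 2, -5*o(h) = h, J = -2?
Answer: 27/2 ≈ 13.500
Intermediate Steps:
o(h) = -h/5
k(Y, G) = 7/2 (k(Y, G) = 7/(2 - ⅕*0) = 7/(2 + 0) = 7/2)
M(f) = 5 + f/2 (M(f) = (f + 10)/2 = (10 + f)*(½) = 5 + f/2)
Q(c, B) = B + c
(Q(J, k(-3, -5))*W(6))*M(-7) = ((7/2 - 2)*6)*(5 + (½)*(-7)) = ((3/2)*6)*(5 - 7/2) = 9*(3/2) = 27/2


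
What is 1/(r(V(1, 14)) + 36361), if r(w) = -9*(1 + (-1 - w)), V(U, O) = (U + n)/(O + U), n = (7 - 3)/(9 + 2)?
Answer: 11/399980 ≈ 2.7501e-5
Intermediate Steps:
n = 4/11 ≈ 0.36364
V(U, O) = (4/11 + U)/(O + U) (V(U, O) = (U + 4/11)/(O + U) = (4/11 + U)/(O + U))
r(w) = 9*w (r(w) = -(-9)*w = 9*w)
1/(r(V(1, 14)) + 36361) = 1/(9*((4/11 + 1)/(14 + 1)) + 36361) = 1/(9*((15/11)/15) + 36361) = 1/(9*((1/15)*(15/11)) + 36361) = 1/(9*(1/11) + 36361) = 1/(9/11 + 36361) = 1/(399980/11) = 11/399980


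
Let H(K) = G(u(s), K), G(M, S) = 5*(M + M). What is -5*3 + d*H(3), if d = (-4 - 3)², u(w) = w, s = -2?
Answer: -995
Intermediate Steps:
G(M, S) = 10*M (G(M, S) = 5*(2*M) = 10*M)
H(K) = -20 (H(K) = 10*(-2) = -20)
d = 49 (d = (-7)² = 49)
-5*3 + d*H(3) = -5*3 + 49*(-20) = -15 - 980 = -995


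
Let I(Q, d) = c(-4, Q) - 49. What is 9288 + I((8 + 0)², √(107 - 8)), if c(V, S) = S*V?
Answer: 8983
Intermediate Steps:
I(Q, d) = -49 - 4*Q (I(Q, d) = Q*(-4) - 49 = -4*Q - 49 = -49 - 4*Q)
9288 + I((8 + 0)², √(107 - 8)) = 9288 + (-49 - 4*(8 + 0)²) = 9288 + (-49 - 4*8²) = 9288 + (-49 - 4*64) = 9288 + (-49 - 256) = 9288 - 305 = 8983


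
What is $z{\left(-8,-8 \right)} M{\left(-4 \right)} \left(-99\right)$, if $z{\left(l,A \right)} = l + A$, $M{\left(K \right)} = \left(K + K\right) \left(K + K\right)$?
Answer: $101376$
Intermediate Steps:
$M{\left(K \right)} = 4 K^{2}$ ($M{\left(K \right)} = 2 K 2 K = 4 K^{2}$)
$z{\left(l,A \right)} = A + l$
$z{\left(-8,-8 \right)} M{\left(-4 \right)} \left(-99\right) = \left(-8 - 8\right) 4 \left(-4\right)^{2} \left(-99\right) = - 16 \cdot 4 \cdot 16 \left(-99\right) = \left(-16\right) 64 \left(-99\right) = \left(-1024\right) \left(-99\right) = 101376$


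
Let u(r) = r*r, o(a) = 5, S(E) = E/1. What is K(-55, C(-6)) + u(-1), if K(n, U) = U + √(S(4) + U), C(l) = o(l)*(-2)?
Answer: -9 + I*√6 ≈ -9.0 + 2.4495*I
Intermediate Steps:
S(E) = E (S(E) = E*1 = E)
u(r) = r²
C(l) = -10 (C(l) = 5*(-2) = -10)
K(n, U) = U + √(4 + U)
K(-55, C(-6)) + u(-1) = (-10 + √(4 - 10)) + (-1)² = (-10 + √(-6)) + 1 = (-10 + I*√6) + 1 = -9 + I*√6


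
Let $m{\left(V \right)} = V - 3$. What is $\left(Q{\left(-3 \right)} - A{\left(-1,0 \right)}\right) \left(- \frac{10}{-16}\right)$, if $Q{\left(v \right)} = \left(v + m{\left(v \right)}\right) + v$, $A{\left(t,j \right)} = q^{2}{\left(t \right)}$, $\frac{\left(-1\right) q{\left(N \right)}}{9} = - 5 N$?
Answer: $- \frac{10185}{8} \approx -1273.1$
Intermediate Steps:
$q{\left(N \right)} = 45 N$ ($q{\left(N \right)} = - 9 \left(- 5 N\right) = 45 N$)
$m{\left(V \right)} = -3 + V$
$A{\left(t,j \right)} = 2025 t^{2}$ ($A{\left(t,j \right)} = \left(45 t\right)^{2} = 2025 t^{2}$)
$Q{\left(v \right)} = -3 + 3 v$ ($Q{\left(v \right)} = \left(v + \left(-3 + v\right)\right) + v = \left(-3 + 2 v\right) + v = -3 + 3 v$)
$\left(Q{\left(-3 \right)} - A{\left(-1,0 \right)}\right) \left(- \frac{10}{-16}\right) = \left(\left(-3 + 3 \left(-3\right)\right) - 2025 \left(-1\right)^{2}\right) \left(- \frac{10}{-16}\right) = \left(\left(-3 - 9\right) - 2025 \cdot 1\right) \left(\left(-10\right) \left(- \frac{1}{16}\right)\right) = \left(-12 - 2025\right) \frac{5}{8} = \left(-2037\right) \frac{5}{8} = - \frac{10185}{8}$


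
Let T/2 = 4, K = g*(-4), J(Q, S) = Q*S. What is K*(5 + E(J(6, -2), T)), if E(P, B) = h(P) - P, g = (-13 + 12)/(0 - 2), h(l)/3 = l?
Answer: 38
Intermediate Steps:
h(l) = 3*l
g = 1/2 (g = -1/(-2) = -1*(-1/2) = 1/2 ≈ 0.50000)
K = -2 (K = (1/2)*(-4) = -2)
T = 8 (T = 2*4 = 8)
E(P, B) = 2*P (E(P, B) = 3*P - P = 2*P)
K*(5 + E(J(6, -2), T)) = -2*(5 + 2*(6*(-2))) = -2*(5 + 2*(-12)) = -2*(5 - 24) = -2*(-19) = 38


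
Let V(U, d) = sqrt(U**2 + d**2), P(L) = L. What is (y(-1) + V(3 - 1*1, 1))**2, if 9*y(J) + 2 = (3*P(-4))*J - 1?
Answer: (1 + sqrt(5))**2 ≈ 10.472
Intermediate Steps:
y(J) = -1/3 - 4*J/3 (y(J) = -2/9 + ((3*(-4))*J - 1)/9 = -2/9 + (-12*J - 1)/9 = -2/9 + (-1 - 12*J)/9 = -2/9 + (-1/9 - 4*J/3) = -1/3 - 4*J/3)
(y(-1) + V(3 - 1*1, 1))**2 = ((-1/3 - 4/3*(-1)) + sqrt((3 - 1*1)**2 + 1**2))**2 = ((-1/3 + 4/3) + sqrt((3 - 1)**2 + 1))**2 = (1 + sqrt(2**2 + 1))**2 = (1 + sqrt(4 + 1))**2 = (1 + sqrt(5))**2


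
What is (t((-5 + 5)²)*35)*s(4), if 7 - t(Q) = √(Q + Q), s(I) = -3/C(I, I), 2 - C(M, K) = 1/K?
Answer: -420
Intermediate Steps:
C(M, K) = 2 - 1/K
s(I) = -3/(2 - 1/I)
t(Q) = 7 - √2*√Q (t(Q) = 7 - √(Q + Q) = 7 - √(2*Q) = 7 - √2*√Q)
(t((-5 + 5)²)*35)*s(4) = ((7 - √2*√((-5 + 5)²))*35)*(-3*4/(-1 + 2*4)) = ((7 - √2*√(0²))*35)*(-3*4/(-1 + 8)) = ((7 - √2*√0)*35)*(-3*4/7) = ((7 - 1*√2*0)*35)*(-3*4*⅐) = ((7 + 0)*35)*(-12/7) = (7*35)*(-12/7) = 245*(-12/7) = -420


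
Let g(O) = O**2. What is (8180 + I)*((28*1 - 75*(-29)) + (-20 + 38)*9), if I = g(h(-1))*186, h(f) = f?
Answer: 19785590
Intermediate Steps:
I = 186 (I = (-1)**2*186 = 1*186 = 186)
(8180 + I)*((28*1 - 75*(-29)) + (-20 + 38)*9) = (8180 + 186)*((28*1 - 75*(-29)) + (-20 + 38)*9) = 8366*((28 + 2175) + 18*9) = 8366*(2203 + 162) = 8366*2365 = 19785590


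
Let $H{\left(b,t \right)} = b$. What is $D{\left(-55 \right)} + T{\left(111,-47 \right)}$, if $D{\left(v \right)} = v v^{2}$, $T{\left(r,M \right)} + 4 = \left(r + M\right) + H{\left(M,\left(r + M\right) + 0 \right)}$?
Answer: $-166362$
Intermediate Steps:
$T{\left(r,M \right)} = -4 + r + 2 M$ ($T{\left(r,M \right)} = -4 + \left(\left(r + M\right) + M\right) = -4 + \left(\left(M + r\right) + M\right) = -4 + \left(r + 2 M\right) = -4 + r + 2 M$)
$D{\left(v \right)} = v^{3}$
$D{\left(-55 \right)} + T{\left(111,-47 \right)} = \left(-55\right)^{3} + \left(-4 + 111 + 2 \left(-47\right)\right) = -166375 - -13 = -166375 + 13 = -166362$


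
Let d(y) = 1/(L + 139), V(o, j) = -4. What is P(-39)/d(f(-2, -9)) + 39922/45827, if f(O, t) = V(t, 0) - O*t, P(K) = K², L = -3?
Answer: 9479629834/45827 ≈ 2.0686e+5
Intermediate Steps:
f(O, t) = -4 - O*t
d(y) = 1/136 (d(y) = 1/(-3 + 139) = 1/136)
P(-39)/d(f(-2, -9)) + 39922/45827 = (-39)²/(1/136) + 39922/45827 = 1521*136 + 39922*(1/45827) = 206856 + 39922/45827 = 9479629834/45827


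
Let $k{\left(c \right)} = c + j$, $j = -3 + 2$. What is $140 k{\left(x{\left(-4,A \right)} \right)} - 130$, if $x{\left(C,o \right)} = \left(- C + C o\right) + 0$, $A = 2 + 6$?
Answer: $-4190$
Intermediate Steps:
$j = -1$
$A = 8$
$x{\left(C,o \right)} = - C + C o$
$k{\left(c \right)} = -1 + c$ ($k{\left(c \right)} = c - 1 = -1 + c$)
$140 k{\left(x{\left(-4,A \right)} \right)} - 130 = 140 \left(-1 - 4 \left(-1 + 8\right)\right) - 130 = 140 \left(-1 - 28\right) - 130 = 140 \left(-29\right) - 130 = -4060 - 130 = -4190$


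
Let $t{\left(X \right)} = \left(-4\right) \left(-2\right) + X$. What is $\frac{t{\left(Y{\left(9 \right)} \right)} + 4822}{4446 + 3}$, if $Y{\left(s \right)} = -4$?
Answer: $\frac{4826}{4449} \approx 1.0847$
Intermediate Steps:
$t{\left(X \right)} = 8 + X$
$\frac{t{\left(Y{\left(9 \right)} \right)} + 4822}{4446 + 3} = \frac{\left(8 - 4\right) + 4822}{4446 + 3} = \frac{4 + 4822}{4449} = 4826 \cdot \frac{1}{4449} = \frac{4826}{4449}$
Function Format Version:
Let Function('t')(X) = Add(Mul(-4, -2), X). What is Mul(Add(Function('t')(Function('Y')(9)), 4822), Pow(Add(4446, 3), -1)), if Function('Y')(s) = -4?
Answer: Rational(4826, 4449) ≈ 1.0847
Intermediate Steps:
Function('t')(X) = Add(8, X)
Mul(Add(Function('t')(Function('Y')(9)), 4822), Pow(Add(4446, 3), -1)) = Mul(Add(Add(8, -4), 4822), Pow(Add(4446, 3), -1)) = Mul(Add(4, 4822), Pow(4449, -1)) = Mul(4826, Rational(1, 4449)) = Rational(4826, 4449)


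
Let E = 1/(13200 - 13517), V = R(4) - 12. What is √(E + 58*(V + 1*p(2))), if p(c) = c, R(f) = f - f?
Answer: 3*I*√6475993/317 ≈ 24.083*I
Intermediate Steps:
R(f) = 0
V = -12 (V = 0 - 12 = -12)
E = -1/317 (E = 1/(-317) = -1/317 ≈ -0.0031546)
√(E + 58*(V + 1*p(2))) = √(-1/317 + 58*(-12 + 1*2)) = √(-1/317 + 58*(-12 + 2)) = √(-1/317 + 58*(-10)) = √(-1/317 - 580) = √(-183861/317) = 3*I*√6475993/317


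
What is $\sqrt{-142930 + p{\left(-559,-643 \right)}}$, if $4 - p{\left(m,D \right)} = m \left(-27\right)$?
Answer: $i \sqrt{158019} \approx 397.52 i$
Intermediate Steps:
$p{\left(m,D \right)} = 4 + 27 m$ ($p{\left(m,D \right)} = 4 - m \left(-27\right) = 4 - - 27 m = 4 + 27 m$)
$\sqrt{-142930 + p{\left(-559,-643 \right)}} = \sqrt{-142930 + \left(4 + 27 \left(-559\right)\right)} = \sqrt{-142930 + \left(4 - 15093\right)} = \sqrt{-142930 - 15089} = \sqrt{-158019} = i \sqrt{158019}$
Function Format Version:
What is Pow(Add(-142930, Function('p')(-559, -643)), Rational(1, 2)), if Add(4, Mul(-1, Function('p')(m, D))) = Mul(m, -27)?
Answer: Mul(I, Pow(158019, Rational(1, 2))) ≈ Mul(397.52, I)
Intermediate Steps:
Function('p')(m, D) = Add(4, Mul(27, m)) (Function('p')(m, D) = Add(4, Mul(-1, Mul(m, -27))) = Add(4, Mul(-1, Mul(-27, m))) = Add(4, Mul(27, m)))
Pow(Add(-142930, Function('p')(-559, -643)), Rational(1, 2)) = Pow(Add(-142930, Add(4, Mul(27, -559))), Rational(1, 2)) = Pow(Add(-142930, Add(4, -15093)), Rational(1, 2)) = Pow(Add(-142930, -15089), Rational(1, 2)) = Pow(-158019, Rational(1, 2)) = Mul(I, Pow(158019, Rational(1, 2)))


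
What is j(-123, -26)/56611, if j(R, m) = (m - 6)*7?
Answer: -224/56611 ≈ -0.0039568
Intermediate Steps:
j(R, m) = -42 + 7*m (j(R, m) = (-6 + m)*7 = -42 + 7*m)
j(-123, -26)/56611 = (-42 + 7*(-26))/56611 = (-42 - 182)*(1/56611) = -224*1/56611 = -224/56611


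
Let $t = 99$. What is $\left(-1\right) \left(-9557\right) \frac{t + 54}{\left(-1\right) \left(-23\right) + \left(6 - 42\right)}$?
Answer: $- \frac{1462221}{13} \approx -1.1248 \cdot 10^{5}$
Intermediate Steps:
$\left(-1\right) \left(-9557\right) \frac{t + 54}{\left(-1\right) \left(-23\right) + \left(6 - 42\right)} = \left(-1\right) \left(-9557\right) \frac{99 + 54}{\left(-1\right) \left(-23\right) + \left(6 - 42\right)} = 9557 \frac{153}{23 - 36} = 9557 \frac{153}{-13} = 9557 \cdot 153 \left(- \frac{1}{13}\right) = 9557 \left(- \frac{153}{13}\right) = - \frac{1462221}{13}$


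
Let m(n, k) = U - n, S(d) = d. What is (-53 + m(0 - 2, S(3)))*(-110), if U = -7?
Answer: 6380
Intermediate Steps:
m(n, k) = -7 - n
(-53 + m(0 - 2, S(3)))*(-110) = (-53 + (-7 - (0 - 2)))*(-110) = (-53 + (-7 - 1*(-2)))*(-110) = (-53 + (-7 + 2))*(-110) = (-53 - 5)*(-110) = -58*(-110) = 6380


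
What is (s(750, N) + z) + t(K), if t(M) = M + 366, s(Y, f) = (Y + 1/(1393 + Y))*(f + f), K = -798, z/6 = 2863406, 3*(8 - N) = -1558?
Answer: 115535587880/6429 ≈ 1.7971e+7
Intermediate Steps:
N = 1582/3 (N = 8 - ⅓*(-1558) = 8 + 1558/3 = 1582/3 ≈ 527.33)
z = 17180436 (z = 6*2863406 = 17180436)
s(Y, f) = 2*f*(Y + 1/(1393 + Y)) (s(Y, f) = (Y + 1/(1393 + Y))*(2*f) = 2*f*(Y + 1/(1393 + Y)))
t(M) = 366 + M
(s(750, N) + z) + t(K) = (2*(1582/3)*(1 + 750² + 1393*750)/(1393 + 750) + 17180436) + (366 - 798) = (2*(1582/3)*(1 + 562500 + 1044750)/2143 + 17180436) - 432 = (2*(1582/3)*(1/2143)*1607251 + 17180436) - 432 = (5085342164/6429 + 17180436) - 432 = 115538365208/6429 - 432 = 115535587880/6429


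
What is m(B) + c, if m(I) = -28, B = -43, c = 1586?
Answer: 1558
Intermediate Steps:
m(B) + c = -28 + 1586 = 1558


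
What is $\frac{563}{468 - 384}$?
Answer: $\frac{563}{84} \approx 6.7024$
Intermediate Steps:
$\frac{563}{468 - 384} = \frac{563}{84}$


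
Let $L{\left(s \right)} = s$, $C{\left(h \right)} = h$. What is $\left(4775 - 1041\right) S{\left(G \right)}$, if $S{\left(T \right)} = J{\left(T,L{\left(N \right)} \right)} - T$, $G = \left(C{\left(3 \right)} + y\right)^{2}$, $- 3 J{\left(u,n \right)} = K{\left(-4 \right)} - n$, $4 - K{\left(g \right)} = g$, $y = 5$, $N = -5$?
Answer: $- \frac{765470}{3} \approx -2.5516 \cdot 10^{5}$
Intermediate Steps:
$K{\left(g \right)} = 4 - g$
$J{\left(u,n \right)} = - \frac{8}{3} + \frac{n}{3}$ ($J{\left(u,n \right)} = - \frac{\left(4 - -4\right) - n}{3} = - \frac{\left(4 + 4\right) - n}{3} = - \frac{8 - n}{3} = - \frac{8}{3} + \frac{n}{3}$)
$G = 64$ ($G = \left(3 + 5\right)^{2} = 8^{2} = 64$)
$S{\left(T \right)} = - \frac{13}{3} - T$ ($S{\left(T \right)} = \left(- \frac{8}{3} + \frac{1}{3} \left(-5\right)\right) - T = \left(- \frac{8}{3} - \frac{5}{3}\right) - T = - \frac{13}{3} - T$)
$\left(4775 - 1041\right) S{\left(G \right)} = \left(4775 - 1041\right) \left(- \frac{13}{3} - 64\right) = 3734 \left(- \frac{205}{3}\right) = - \frac{765470}{3}$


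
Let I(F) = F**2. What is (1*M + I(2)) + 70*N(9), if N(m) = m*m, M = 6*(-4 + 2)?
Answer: 5662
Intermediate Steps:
M = -12 (M = 6*(-2) = -12)
N(m) = m**2
(1*M + I(2)) + 70*N(9) = (1*(-12) + 2**2) + 70*9**2 = (-12 + 4) + 70*81 = -8 + 5670 = 5662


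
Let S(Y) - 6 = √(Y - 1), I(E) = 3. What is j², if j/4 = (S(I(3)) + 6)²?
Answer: 359488 + 112128*√2 ≈ 5.1806e+5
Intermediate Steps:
S(Y) = 6 + √(-1 + Y) (S(Y) = 6 + √(Y - 1) = 6 + √(-1 + Y))
j = 4*(12 + √2)² (j = 4*((6 + √(-1 + 3)) + 6)² = 4*((6 + √2) + 6)² = 4*(12 + √2)² ≈ 719.76)
j² = (584 + 96*√2)²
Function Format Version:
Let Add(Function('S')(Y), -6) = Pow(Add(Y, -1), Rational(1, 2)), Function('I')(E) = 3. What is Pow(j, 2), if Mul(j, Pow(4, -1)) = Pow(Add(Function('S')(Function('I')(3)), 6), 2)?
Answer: Add(359488, Mul(112128, Pow(2, Rational(1, 2)))) ≈ 5.1806e+5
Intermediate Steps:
Function('S')(Y) = Add(6, Pow(Add(-1, Y), Rational(1, 2))) (Function('S')(Y) = Add(6, Pow(Add(Y, -1), Rational(1, 2))) = Add(6, Pow(Add(-1, Y), Rational(1, 2))))
j = Mul(4, Pow(Add(12, Pow(2, Rational(1, 2))), 2)) (j = Mul(4, Pow(Add(Add(6, Pow(Add(-1, 3), Rational(1, 2))), 6), 2)) = Mul(4, Pow(Add(Add(6, Pow(2, Rational(1, 2))), 6), 2)) = Mul(4, Pow(Add(12, Pow(2, Rational(1, 2))), 2)) ≈ 719.76)
Pow(j, 2) = Pow(Add(584, Mul(96, Pow(2, Rational(1, 2)))), 2)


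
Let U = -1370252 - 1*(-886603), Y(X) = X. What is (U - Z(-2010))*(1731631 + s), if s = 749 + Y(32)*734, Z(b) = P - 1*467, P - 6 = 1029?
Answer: -850221135356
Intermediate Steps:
P = 1035 (P = 6 + 1029 = 1035)
Z(b) = 568 (Z(b) = 1035 - 1*467 = 1035 - 467 = 568)
s = 24237 (s = 749 + 32*734 = 749 + 23488 = 24237)
U = -483649 (U = -1370252 + 886603 = -483649)
(U - Z(-2010))*(1731631 + s) = (-483649 - 1*568)*(1731631 + 24237) = (-483649 - 568)*1755868 = -484217*1755868 = -850221135356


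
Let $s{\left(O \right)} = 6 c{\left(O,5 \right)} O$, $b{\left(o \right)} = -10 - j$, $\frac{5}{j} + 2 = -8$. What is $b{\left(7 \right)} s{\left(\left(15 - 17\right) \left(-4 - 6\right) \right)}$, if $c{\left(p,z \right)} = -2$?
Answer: $2280$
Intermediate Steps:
$j = - \frac{1}{2}$ ($j = \frac{5}{-2 - 8} = \frac{5}{-10} = 5 \left(- \frac{1}{10}\right) = - \frac{1}{2} \approx -0.5$)
$b{\left(o \right)} = - \frac{19}{2}$ ($b{\left(o \right)} = -10 - - \frac{1}{2} = -10 + \frac{1}{2} = - \frac{19}{2}$)
$s{\left(O \right)} = - 12 O$ ($s{\left(O \right)} = 6 \left(-2\right) O = - 12 O$)
$b{\left(7 \right)} s{\left(\left(15 - 17\right) \left(-4 - 6\right) \right)} = - \frac{19 \left(- 12 \left(15 - 17\right) \left(-4 - 6\right)\right)}{2} = - \frac{19 \left(- 12 \left(\left(-2\right) \left(-10\right)\right)\right)}{2} = - \frac{19 \left(\left(-12\right) 20\right)}{2} = \left(- \frac{19}{2}\right) \left(-240\right) = 2280$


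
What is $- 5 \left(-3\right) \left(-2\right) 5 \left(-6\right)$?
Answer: $900$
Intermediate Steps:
$- 5 \left(-3\right) \left(-2\right) 5 \left(-6\right) = - 5 \cdot 6 \cdot 5 \left(-6\right) = \left(-5\right) 30 \left(-6\right) = \left(-150\right) \left(-6\right) = 900$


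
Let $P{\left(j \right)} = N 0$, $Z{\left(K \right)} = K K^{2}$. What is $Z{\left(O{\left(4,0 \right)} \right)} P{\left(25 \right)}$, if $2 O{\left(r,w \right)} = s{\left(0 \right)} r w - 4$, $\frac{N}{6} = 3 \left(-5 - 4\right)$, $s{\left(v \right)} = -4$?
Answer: $0$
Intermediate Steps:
$N = -162$ ($N = 6 \cdot 3 \left(-5 - 4\right) = 6 \cdot 3 \left(-9\right) = 6 \left(-27\right) = -162$)
$O{\left(r,w \right)} = -2 - 2 r w$ ($O{\left(r,w \right)} = \frac{- 4 r w - 4}{2} = \frac{-4 - 4 r w}{2} = -2 - 2 r w$)
$Z{\left(K \right)} = K^{3}$
$P{\left(j \right)} = 0$ ($P{\left(j \right)} = \left(-162\right) 0 = 0$)
$Z{\left(O{\left(4,0 \right)} \right)} P{\left(25 \right)} = \left(-2 - 8 \cdot 0\right)^{3} \cdot 0 = \left(-2 + 0\right)^{3} \cdot 0 = \left(-2\right)^{3} \cdot 0 = \left(-8\right) 0 = 0$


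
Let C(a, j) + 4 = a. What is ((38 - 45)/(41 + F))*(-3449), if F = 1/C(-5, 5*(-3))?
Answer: 217287/368 ≈ 590.45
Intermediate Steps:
C(a, j) = -4 + a
F = -⅑ (F = 1/(-4 - 5) = 1/(-9) = -⅑ ≈ -0.11111)
((38 - 45)/(41 + F))*(-3449) = ((38 - 45)/(41 - ⅑))*(-3449) = -7/368/9*(-3449) = -7*9/368*(-3449) = -63/368*(-3449) = 217287/368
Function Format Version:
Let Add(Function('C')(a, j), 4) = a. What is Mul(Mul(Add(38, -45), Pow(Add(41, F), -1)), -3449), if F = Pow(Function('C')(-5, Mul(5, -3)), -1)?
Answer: Rational(217287, 368) ≈ 590.45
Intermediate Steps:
Function('C')(a, j) = Add(-4, a)
F = Rational(-1, 9) (F = Pow(Add(-4, -5), -1) = Pow(-9, -1) = Rational(-1, 9) ≈ -0.11111)
Mul(Mul(Add(38, -45), Pow(Add(41, F), -1)), -3449) = Mul(Mul(Add(38, -45), Pow(Add(41, Rational(-1, 9)), -1)), -3449) = Mul(Mul(-7, Pow(Rational(368, 9), -1)), -3449) = Mul(Mul(-7, Rational(9, 368)), -3449) = Mul(Rational(-63, 368), -3449) = Rational(217287, 368)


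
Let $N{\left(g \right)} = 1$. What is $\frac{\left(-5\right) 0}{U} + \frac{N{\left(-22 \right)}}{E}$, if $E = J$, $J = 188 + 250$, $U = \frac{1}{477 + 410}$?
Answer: $\frac{1}{438} \approx 0.0022831$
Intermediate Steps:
$U = \frac{1}{887} \approx 0.0011274$
$J = 438$
$E = 438$
$\frac{\left(-5\right) 0}{U} + \frac{N{\left(-22 \right)}}{E} = \left(-5\right) 0 \frac{1}{\frac{1}{887}} + 1 \cdot \frac{1}{438} = 0 \cdot 887 + 1 \cdot \frac{1}{438} = 0 + \frac{1}{438} = \frac{1}{438}$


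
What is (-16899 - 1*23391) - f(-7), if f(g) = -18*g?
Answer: -40416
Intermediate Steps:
(-16899 - 1*23391) - f(-7) = (-16899 - 1*23391) - (-18)*(-7) = (-16899 - 23391) - 1*126 = -40290 - 126 = -40416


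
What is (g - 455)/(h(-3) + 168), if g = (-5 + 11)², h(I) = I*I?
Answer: -419/177 ≈ -2.3672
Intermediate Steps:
h(I) = I²
g = 36 (g = 6² = 36)
(g - 455)/(h(-3) + 168) = (36 - 455)/((-3)² + 168) = -419/(9 + 168) = -419/177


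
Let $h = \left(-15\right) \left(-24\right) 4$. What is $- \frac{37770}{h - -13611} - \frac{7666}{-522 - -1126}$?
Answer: $- \frac{23032341}{1515134} \approx -15.202$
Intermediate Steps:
$h = 1440$ ($h = 360 \cdot 4 = 1440$)
$- \frac{37770}{h - -13611} - \frac{7666}{-522 - -1126} = - \frac{37770}{1440 - -13611} - \frac{7666}{-522 - -1126} = - \frac{37770}{1440 + 13611} - \frac{7666}{-522 + 1126} = - \frac{37770}{15051} - \frac{7666}{604} = \left(-37770\right) \frac{1}{15051} - \frac{3833}{302} = - \frac{12590}{5017} - \frac{3833}{302} = - \frac{23032341}{1515134}$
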